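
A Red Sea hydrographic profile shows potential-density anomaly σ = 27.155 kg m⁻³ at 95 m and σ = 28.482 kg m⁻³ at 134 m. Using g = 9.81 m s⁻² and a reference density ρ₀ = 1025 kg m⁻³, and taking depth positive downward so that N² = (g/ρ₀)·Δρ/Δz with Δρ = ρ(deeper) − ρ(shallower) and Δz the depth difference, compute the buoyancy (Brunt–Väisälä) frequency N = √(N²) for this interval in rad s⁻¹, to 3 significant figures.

Δρ = 1028.482 − 1027.155 = 1.327 kg m⁻³ over Δz = 134 − 95 = 39 m.
N² = (9.81/1025) × (1.327/39) = 3.2565 × 10⁻⁴ s⁻².
N = √(3.2565 × 10⁻⁴) = 0.018046 rad s⁻¹ ≈ 0.0180 rad s⁻¹.

0.0180 rad s⁻¹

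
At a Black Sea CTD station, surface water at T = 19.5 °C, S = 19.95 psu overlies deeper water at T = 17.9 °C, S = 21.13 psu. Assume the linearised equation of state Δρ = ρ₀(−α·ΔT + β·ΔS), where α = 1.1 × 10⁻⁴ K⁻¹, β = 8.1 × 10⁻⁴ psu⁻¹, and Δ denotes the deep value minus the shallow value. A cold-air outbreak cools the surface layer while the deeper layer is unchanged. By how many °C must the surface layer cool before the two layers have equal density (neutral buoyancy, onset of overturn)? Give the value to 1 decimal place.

Neutral buoyancy requires Δρ = 0, i.e. −α(T_deep − T_surf′) + β(S_deep − S_surf) = 0.
T_surf′ = T_deep − (β/α)·ΔS = 17.9 − (8.1 × 10⁻⁴/1.1 × 10⁻⁴)·(+1.18) = 9.211 °C.
Cooling required: 19.5 − (9.211) = 10.289 °C.

10.3 °C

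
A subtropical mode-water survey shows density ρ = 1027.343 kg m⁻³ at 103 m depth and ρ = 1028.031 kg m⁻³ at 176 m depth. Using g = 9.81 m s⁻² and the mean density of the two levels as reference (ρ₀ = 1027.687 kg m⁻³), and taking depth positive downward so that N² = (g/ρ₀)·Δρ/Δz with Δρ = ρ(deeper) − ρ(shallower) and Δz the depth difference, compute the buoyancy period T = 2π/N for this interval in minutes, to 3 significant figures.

11.0 min

Δρ = 1028.031 − 1027.343 = 0.688 kg m⁻³ over Δz = 176 − 103 = 73 m.
N² = (9.81/1027.687) × (0.688/73) = 8.9965 × 10⁻⁵ s⁻².
N = √(8.9965 × 10⁻⁵) = 9.4850 × 10⁻³ rad s⁻¹, so T = 2π/N = 662.43 s = 11.040 min ≈ 11.0 min.
Since Δρ > 0 the layer is stably stratified.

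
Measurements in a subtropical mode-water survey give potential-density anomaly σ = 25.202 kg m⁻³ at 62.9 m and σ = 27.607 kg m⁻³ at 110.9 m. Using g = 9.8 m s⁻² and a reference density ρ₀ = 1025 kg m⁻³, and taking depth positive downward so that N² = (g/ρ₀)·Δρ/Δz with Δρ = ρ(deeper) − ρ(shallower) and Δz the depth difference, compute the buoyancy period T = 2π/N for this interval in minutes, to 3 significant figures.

Δρ = 1027.607 − 1025.202 = 2.405 kg m⁻³ over Δz = 110.9 − 62.9 = 48 m.
N² = (9.8/1025) × (2.405/48) = 4.7904 × 10⁻⁴ s⁻².
N = √(4.7904 × 10⁻⁴) = 0.021887 rad s⁻¹, so T = 2π/N = 287.07 s = 4.7845 min ≈ 4.78 min.

4.78 min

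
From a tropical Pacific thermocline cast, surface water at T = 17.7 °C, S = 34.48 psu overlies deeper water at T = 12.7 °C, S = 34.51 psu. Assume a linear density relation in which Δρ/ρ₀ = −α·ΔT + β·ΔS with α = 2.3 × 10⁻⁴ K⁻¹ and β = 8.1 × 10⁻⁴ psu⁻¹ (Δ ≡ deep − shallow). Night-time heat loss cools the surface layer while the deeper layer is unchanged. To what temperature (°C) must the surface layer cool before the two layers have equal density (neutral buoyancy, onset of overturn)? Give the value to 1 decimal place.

Neutral buoyancy requires Δρ = 0, i.e. −α(T_deep − T_surf′) + β(S_deep − S_surf) = 0.
T_surf′ = T_deep − (β/α)·ΔS = 12.7 − (8.1 × 10⁻⁴/2.3 × 10⁻⁴)·(+0.03) = 12.594 °C.
Cooling required: 17.7 − (12.594) = 5.106 °C.

12.6 °C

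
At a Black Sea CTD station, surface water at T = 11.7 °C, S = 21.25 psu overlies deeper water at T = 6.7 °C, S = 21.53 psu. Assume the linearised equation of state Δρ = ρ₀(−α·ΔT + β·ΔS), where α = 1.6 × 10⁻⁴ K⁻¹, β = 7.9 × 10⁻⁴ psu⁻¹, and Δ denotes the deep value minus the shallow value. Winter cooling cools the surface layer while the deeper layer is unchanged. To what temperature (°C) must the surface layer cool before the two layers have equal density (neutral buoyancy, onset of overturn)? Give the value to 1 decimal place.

5.3 °C

Neutral buoyancy requires Δρ = 0, i.e. −α(T_deep − T_surf′) + β(S_deep − S_surf) = 0.
T_surf′ = T_deep − (β/α)·ΔS = 6.7 − (7.9 × 10⁻⁴/1.6 × 10⁻⁴)·(+0.28) = 5.317 °C.
Cooling required: 11.7 − (5.317) = 6.383 °C.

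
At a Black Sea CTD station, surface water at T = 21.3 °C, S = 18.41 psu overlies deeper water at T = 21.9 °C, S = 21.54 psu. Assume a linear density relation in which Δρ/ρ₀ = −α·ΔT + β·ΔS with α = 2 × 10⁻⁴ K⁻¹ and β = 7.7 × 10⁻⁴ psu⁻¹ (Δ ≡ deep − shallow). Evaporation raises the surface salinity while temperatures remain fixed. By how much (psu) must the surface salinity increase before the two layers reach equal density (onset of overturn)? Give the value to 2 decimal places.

2.97 psu

Neutral buoyancy requires −α(T_deep − T_surf) + β(S_deep − S_surf′) = 0.
S_surf′ = S_deep − (α/β)·ΔT = 21.54 − (2 × 10⁻⁴/7.7 × 10⁻⁴)·(+0.6) = 21.3842 psu.
Increase required: 21.3842 − 18.41 = 2.9742 psu.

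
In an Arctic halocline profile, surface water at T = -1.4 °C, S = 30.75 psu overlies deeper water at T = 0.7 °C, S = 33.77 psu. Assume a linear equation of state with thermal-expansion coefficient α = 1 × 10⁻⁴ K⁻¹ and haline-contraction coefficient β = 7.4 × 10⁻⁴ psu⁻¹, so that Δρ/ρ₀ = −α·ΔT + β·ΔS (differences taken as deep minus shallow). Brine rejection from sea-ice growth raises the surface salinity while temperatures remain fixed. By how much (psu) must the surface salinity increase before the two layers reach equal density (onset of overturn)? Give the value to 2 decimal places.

2.74 psu

Neutral buoyancy requires −α(T_deep − T_surf) + β(S_deep − S_surf′) = 0.
S_surf′ = S_deep − (α/β)·ΔT = 33.77 − (1 × 10⁻⁴/7.4 × 10⁻⁴)·(+2.1) = 33.4862 psu.
Increase required: 33.4862 − 30.75 = 2.7362 psu.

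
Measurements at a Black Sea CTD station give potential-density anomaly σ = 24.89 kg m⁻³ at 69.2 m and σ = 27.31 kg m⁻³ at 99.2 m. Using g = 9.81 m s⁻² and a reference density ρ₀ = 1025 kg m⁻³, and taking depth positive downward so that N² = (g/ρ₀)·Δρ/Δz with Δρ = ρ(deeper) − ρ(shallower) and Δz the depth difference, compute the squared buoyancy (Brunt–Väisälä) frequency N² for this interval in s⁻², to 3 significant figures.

7.72 × 10⁻⁴ s⁻²

Δρ = 1027.31 − 1024.89 = 2.42 kg m⁻³ over Δz = 99.2 − 69.2 = 30 m.
N² = (9.81/1025) × (2.42/30) = 7.7204 × 10⁻⁴ s⁻² ≈ 7.72 × 10⁻⁴ s⁻².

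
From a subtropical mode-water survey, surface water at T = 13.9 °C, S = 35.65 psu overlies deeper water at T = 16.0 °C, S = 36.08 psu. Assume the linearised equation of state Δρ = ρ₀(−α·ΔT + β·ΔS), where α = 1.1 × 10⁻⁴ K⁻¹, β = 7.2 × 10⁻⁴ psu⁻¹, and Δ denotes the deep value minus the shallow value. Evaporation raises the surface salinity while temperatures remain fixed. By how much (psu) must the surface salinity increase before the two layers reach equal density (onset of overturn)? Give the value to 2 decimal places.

Neutral buoyancy requires −α(T_deep − T_surf) + β(S_deep − S_surf′) = 0.
S_surf′ = S_deep − (α/β)·ΔT = 36.08 − (1.1 × 10⁻⁴/7.2 × 10⁻⁴)·(+2.1) = 35.7592 psu.
Increase required: 35.7592 − 35.65 = 0.1092 psu.

0.11 psu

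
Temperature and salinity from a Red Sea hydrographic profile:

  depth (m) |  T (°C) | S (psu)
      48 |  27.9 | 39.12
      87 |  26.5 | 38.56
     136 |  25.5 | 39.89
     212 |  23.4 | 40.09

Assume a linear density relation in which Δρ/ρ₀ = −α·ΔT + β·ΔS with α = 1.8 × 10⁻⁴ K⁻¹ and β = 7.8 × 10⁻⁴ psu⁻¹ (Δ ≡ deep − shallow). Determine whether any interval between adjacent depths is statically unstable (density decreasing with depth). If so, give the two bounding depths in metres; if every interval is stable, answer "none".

48–87 m

Evaluate Δρ/ρ₀ = −αΔT + βΔS across each adjacent pair:
  48–87 m: −αΔT+βΔS = −(1.8 × 10⁻⁴)(-1.4)+(7.8 × 10⁻⁴)(-0.56) = -1.8 × 10⁻⁴ → UNSTABLE
  87–136 m: −αΔT+βΔS = −(1.8 × 10⁻⁴)(-1.0)+(7.8 × 10⁻⁴)(+1.33) = 1.2 × 10⁻³ → stable
  136–212 m: −αΔT+βΔS = −(1.8 × 10⁻⁴)(-2.1)+(7.8 × 10⁻⁴)(+0.20) = 5.3 × 10⁻⁴ → stable
The 48–87 m interval has Δρ < 0: lighter water underlies denser water.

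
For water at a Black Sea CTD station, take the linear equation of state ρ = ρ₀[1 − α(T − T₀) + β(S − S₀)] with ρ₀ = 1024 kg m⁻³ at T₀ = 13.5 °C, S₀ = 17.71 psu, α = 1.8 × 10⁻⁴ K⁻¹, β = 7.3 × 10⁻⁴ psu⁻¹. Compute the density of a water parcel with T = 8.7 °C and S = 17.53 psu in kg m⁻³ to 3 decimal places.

1024.750 kg m⁻³

T − T₀ = -4.8 K, S − S₀ = -0.18 psu.
Bracket = 1 − α·(-4.8) + β·(-0.18) = 1 + (7.326 × 10⁻⁴) = 1.0007326.
ρ = 1024 × 1.0007326 = 1024.750 kg m⁻³.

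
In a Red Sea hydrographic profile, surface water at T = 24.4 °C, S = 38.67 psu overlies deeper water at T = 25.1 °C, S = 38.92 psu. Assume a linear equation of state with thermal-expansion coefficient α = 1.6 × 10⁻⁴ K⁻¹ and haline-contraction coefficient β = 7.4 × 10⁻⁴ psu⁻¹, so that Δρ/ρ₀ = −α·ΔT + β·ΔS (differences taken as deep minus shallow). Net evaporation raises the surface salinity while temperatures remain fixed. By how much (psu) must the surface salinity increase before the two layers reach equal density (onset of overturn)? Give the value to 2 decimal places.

0.10 psu

Neutral buoyancy requires −α(T_deep − T_surf) + β(S_deep − S_surf′) = 0.
S_surf′ = S_deep − (α/β)·ΔT = 38.92 − (1.6 × 10⁻⁴/7.4 × 10⁻⁴)·(+0.7) = 38.7686 psu.
Increase required: 38.7686 − 38.67 = 0.0986 psu.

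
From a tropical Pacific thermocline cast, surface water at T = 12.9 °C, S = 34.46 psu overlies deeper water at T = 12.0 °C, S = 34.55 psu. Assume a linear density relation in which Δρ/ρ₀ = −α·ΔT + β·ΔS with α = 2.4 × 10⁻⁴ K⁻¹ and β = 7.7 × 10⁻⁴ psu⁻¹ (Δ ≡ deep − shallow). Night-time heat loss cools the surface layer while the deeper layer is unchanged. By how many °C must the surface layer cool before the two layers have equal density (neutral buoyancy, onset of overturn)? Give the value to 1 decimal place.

1.2 °C

Neutral buoyancy requires Δρ = 0, i.e. −α(T_deep − T_surf′) + β(S_deep − S_surf) = 0.
T_surf′ = T_deep − (β/α)·ΔS = 12.0 − (7.7 × 10⁻⁴/2.4 × 10⁻⁴)·(+0.09) = 11.711 °C.
Cooling required: 12.9 − (11.711) = 1.189 °C.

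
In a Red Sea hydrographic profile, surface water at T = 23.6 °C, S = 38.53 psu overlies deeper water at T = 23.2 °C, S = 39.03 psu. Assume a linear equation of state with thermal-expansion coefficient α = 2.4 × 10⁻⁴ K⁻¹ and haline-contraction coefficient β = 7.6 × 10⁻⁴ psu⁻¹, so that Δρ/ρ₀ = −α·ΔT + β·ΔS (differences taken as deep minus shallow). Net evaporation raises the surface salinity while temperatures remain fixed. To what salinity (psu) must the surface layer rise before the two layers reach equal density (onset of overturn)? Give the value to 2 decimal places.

39.16 psu

Neutral buoyancy requires −α(T_deep − T_surf) + β(S_deep − S_surf′) = 0.
S_surf′ = S_deep − (α/β)·ΔT = 39.03 − (2.4 × 10⁻⁴/7.6 × 10⁻⁴)·(-0.4) = 39.1563 psu.
Increase required: 39.1563 − 38.53 = 0.6263 psu.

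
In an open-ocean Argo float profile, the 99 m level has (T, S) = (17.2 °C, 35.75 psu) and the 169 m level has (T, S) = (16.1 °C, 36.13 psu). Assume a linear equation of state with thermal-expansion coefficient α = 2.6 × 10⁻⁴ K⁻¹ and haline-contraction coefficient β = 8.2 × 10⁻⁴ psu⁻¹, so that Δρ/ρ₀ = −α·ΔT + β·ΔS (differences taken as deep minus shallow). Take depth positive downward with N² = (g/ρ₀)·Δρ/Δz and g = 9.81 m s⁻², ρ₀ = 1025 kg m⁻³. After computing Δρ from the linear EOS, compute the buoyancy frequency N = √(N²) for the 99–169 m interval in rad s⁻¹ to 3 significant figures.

9.15 × 10⁻³ rad s⁻¹

ΔT = -1.1 K, ΔS = +0.38 psu (deep − shallow).
Δρ/ρ₀ = −αΔT + βΔS = 2.86 × 10⁻⁴ + 3.116 × 10⁻⁴ = 5.976 × 10⁻⁴, so Δρ ≈ 0.6125 kg m⁻³.
N² = (g/ρ₀)·Δρ/Δz = g·(Δρ/ρ₀)/Δz = 9.81 × 5.976 × 10⁻⁴ / 70 = 8.3749 × 10⁻⁵ s⁻².
N = √(8.3749 × 10⁻⁵) = 9.1514 × 10⁻³ rad s⁻¹ ≈ 9.15 × 10⁻³ rad s⁻¹.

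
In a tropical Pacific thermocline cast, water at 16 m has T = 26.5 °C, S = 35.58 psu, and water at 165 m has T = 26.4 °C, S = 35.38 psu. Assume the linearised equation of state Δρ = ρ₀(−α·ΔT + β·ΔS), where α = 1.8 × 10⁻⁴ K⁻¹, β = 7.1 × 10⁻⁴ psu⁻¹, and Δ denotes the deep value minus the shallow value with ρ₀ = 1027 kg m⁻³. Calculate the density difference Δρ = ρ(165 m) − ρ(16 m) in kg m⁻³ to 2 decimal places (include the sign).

ΔT = -0.1 K, ΔS = -0.20 psu (deep − shallow).
Δρ/ρ₀ = −(1.8 × 10⁻⁴)(-0.1) + (7.1 × 10⁻⁴)(-0.20) = -1.24 × 10⁻⁴.
Δρ = 1027 × (-1.24 × 10⁻⁴) = -0.13 kg m⁻³.
Negative Δρ: lighter below, statically unstable.

-0.13 kg m⁻³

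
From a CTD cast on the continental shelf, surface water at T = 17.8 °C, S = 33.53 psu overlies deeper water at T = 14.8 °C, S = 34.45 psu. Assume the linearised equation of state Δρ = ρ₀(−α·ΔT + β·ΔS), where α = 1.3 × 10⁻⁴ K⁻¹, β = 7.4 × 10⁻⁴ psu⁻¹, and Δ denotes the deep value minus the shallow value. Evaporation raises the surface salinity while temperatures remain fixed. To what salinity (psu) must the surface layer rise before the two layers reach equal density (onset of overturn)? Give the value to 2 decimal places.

34.98 psu

Neutral buoyancy requires −α(T_deep − T_surf) + β(S_deep − S_surf′) = 0.
S_surf′ = S_deep − (α/β)·ΔT = 34.45 − (1.3 × 10⁻⁴/7.4 × 10⁻⁴)·(-3.0) = 34.9770 psu.
Increase required: 34.9770 − 33.53 = 1.4470 psu.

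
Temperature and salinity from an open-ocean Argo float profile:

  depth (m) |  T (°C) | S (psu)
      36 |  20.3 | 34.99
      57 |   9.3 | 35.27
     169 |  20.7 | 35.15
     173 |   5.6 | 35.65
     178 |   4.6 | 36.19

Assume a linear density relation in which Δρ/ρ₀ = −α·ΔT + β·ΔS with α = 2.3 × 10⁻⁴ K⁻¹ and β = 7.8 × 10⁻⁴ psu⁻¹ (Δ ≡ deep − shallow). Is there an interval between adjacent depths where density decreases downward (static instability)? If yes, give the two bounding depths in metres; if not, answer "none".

Evaluate Δρ/ρ₀ = −αΔT + βΔS across each adjacent pair:
  36–57 m: −αΔT+βΔS = −(2.3 × 10⁻⁴)(-11.0)+(7.8 × 10⁻⁴)(+0.28) = 2.7 × 10⁻³ → stable
  57–169 m: −αΔT+βΔS = −(2.3 × 10⁻⁴)(+11.4)+(7.8 × 10⁻⁴)(-0.12) = -2.7 × 10⁻³ → UNSTABLE
  169–173 m: −αΔT+βΔS = −(2.3 × 10⁻⁴)(-15.1)+(7.8 × 10⁻⁴)(+0.50) = 3.9 × 10⁻³ → stable
  173–178 m: −αΔT+βΔS = −(2.3 × 10⁻⁴)(-1.0)+(7.8 × 10⁻⁴)(+0.54) = 6.5 × 10⁻⁴ → stable
The 57–169 m interval has Δρ < 0: lighter water underlies denser water.

57–169 m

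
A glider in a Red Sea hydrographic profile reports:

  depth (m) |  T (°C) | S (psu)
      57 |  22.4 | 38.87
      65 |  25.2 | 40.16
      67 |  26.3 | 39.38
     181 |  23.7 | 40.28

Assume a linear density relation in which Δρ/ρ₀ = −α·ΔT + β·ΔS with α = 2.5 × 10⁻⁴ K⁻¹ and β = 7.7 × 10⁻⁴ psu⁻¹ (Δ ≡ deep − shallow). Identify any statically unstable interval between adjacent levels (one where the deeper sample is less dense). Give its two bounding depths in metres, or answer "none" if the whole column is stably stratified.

65–67 m

Evaluate Δρ/ρ₀ = −αΔT + βΔS across each adjacent pair:
  57–65 m: −αΔT+βΔS = −(2.5 × 10⁻⁴)(+2.8)+(7.7 × 10⁻⁴)(+1.29) = 2.9 × 10⁻⁴ → stable
  65–67 m: −αΔT+βΔS = −(2.5 × 10⁻⁴)(+1.1)+(7.7 × 10⁻⁴)(-0.78) = -8.8 × 10⁻⁴ → UNSTABLE
  67–181 m: −αΔT+βΔS = −(2.5 × 10⁻⁴)(-2.6)+(7.7 × 10⁻⁴)(+0.90) = 1.3 × 10⁻³ → stable
The 65–67 m interval has Δρ < 0: lighter water underlies denser water.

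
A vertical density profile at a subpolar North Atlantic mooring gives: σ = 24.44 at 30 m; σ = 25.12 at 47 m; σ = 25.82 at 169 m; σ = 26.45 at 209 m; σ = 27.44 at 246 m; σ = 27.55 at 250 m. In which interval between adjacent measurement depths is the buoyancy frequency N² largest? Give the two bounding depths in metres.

Compute the density gradient over each adjacent pair:
  30–47 m: Δρ/Δz = 0.68/17 = 0.040 kg m⁻⁴
  47–169 m: Δρ/Δz = 0.70/122 = 5.7 × 10⁻³ kg m⁻⁴
  169–209 m: Δρ/Δz = 0.63/40 = 0.016 kg m⁻⁴
  209–246 m: Δρ/Δz = 0.99/37 = 0.027 kg m⁻⁴
  246–250 m: Δρ/Δz = 0.11/4 = 0.028 kg m⁻⁴
The largest gradient is in the 30–47 m interval — the pycnocline.

30–47 m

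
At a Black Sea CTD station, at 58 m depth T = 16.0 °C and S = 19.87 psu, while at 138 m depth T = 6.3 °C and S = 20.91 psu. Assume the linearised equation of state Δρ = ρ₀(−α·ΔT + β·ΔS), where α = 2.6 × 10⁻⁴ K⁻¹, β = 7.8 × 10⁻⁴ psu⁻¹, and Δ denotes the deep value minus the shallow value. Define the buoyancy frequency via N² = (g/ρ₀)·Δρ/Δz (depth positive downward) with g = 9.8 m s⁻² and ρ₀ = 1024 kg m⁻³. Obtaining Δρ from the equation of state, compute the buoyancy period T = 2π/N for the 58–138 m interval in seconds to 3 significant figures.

311 s

ΔT = -9.7 K, ΔS = +1.04 psu (deep − shallow).
Δρ/ρ₀ = −αΔT + βΔS = 2.522 × 10⁻³ + 8.112 × 10⁻⁴ = 3.3332 × 10⁻³, so Δρ ≈ 3.413 kg m⁻³.
N² = (g/ρ₀)·Δρ/Δz = g·(Δρ/ρ₀)/Δz = 9.8 × 3.3332 × 10⁻³ / 80 = 4.0832 × 10⁻⁴ s⁻².
N = √(4.0832 × 10⁻⁴) = 0.020207 rad s⁻¹ → T = 2π/N = 310.94 s ≈ 311 s.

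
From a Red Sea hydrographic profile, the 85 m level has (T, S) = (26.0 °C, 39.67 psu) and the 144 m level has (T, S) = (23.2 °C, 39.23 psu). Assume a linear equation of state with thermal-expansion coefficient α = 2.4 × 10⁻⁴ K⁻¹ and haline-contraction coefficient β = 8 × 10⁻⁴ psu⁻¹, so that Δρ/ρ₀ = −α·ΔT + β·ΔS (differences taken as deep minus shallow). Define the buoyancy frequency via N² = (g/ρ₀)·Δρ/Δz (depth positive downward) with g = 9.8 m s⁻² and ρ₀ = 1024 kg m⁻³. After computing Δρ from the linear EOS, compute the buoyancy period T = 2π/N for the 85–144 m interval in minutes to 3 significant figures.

ΔT = -2.8 K, ΔS = -0.44 psu (deep − shallow).
Δρ/ρ₀ = −αΔT + βΔS = 6.72 × 10⁻⁴ − 3.52 × 10⁻⁴ = 3.20 × 10⁻⁴, so Δρ ≈ 0.3277 kg m⁻³.
N² = (g/ρ₀)·Δρ/Δz = g·(Δρ/ρ₀)/Δz = 9.8 × 3.20 × 10⁻⁴ / 59 = 5.3153 × 10⁻⁵ s⁻².
N = √(5.3153 × 10⁻⁵) = 7.2906 × 10⁻³ rad s⁻¹ → T = 2π/N = 861.82 s = 14.364 min ≈ 14.4 min.

14.4 min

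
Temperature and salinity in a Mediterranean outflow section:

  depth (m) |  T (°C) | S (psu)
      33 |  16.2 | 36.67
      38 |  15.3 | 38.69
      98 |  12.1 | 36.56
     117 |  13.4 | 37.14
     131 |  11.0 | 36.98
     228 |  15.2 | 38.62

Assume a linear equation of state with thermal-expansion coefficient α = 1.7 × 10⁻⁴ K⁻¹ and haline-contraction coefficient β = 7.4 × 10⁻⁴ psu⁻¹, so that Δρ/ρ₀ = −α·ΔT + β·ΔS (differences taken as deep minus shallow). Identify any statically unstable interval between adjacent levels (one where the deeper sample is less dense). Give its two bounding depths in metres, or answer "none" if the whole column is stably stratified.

38–98 m

Evaluate Δρ/ρ₀ = −αΔT + βΔS across each adjacent pair:
  33–38 m: −αΔT+βΔS = −(1.7 × 10⁻⁴)(-0.9)+(7.4 × 10⁻⁴)(+2.02) = 1.6 × 10⁻³ → stable
  38–98 m: −αΔT+βΔS = −(1.7 × 10⁻⁴)(-3.2)+(7.4 × 10⁻⁴)(-2.13) = -1.0 × 10⁻³ → UNSTABLE
  98–117 m: −αΔT+βΔS = −(1.7 × 10⁻⁴)(+1.3)+(7.4 × 10⁻⁴)(+0.58) = 2.1 × 10⁻⁴ → stable
  117–131 m: −αΔT+βΔS = −(1.7 × 10⁻⁴)(-2.4)+(7.4 × 10⁻⁴)(-0.16) = 2.9 × 10⁻⁴ → stable
  131–228 m: −αΔT+βΔS = −(1.7 × 10⁻⁴)(+4.2)+(7.4 × 10⁻⁴)(+1.64) = 5.0 × 10⁻⁴ → stable
The 38–98 m interval has Δρ < 0: lighter water underlies denser water.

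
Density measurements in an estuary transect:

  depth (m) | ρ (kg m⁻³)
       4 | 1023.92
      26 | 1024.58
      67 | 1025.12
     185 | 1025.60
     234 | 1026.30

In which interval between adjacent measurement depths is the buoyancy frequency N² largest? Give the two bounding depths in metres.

4–26 m

Compute the density gradient over each adjacent pair:
  4–26 m: Δρ/Δz = 0.66/22 = 0.030 kg m⁻⁴
  26–67 m: Δρ/Δz = 0.54/41 = 0.013 kg m⁻⁴
  67–185 m: Δρ/Δz = 0.48/118 = 4.1 × 10⁻³ kg m⁻⁴
  185–234 m: Δρ/Δz = 0.70/49 = 0.014 kg m⁻⁴
The largest gradient is in the 4–26 m interval — the pycnocline.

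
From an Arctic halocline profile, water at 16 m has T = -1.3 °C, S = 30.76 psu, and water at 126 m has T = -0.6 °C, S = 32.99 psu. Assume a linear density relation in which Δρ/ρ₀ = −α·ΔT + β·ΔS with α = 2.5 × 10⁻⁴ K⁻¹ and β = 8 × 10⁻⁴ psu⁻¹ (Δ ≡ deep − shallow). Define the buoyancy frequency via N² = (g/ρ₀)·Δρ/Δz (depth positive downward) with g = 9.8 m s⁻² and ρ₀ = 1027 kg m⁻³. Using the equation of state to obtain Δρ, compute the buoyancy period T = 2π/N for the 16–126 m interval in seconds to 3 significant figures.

525 s

ΔT = +0.7 K, ΔS = +2.23 psu (deep − shallow).
Δρ/ρ₀ = −αΔT + βΔS = -1.75 × 10⁻⁴ + 1.784 × 10⁻³ = 1.609 × 10⁻³, so Δρ ≈ 1.652 kg m⁻³.
N² = (g/ρ₀)·Δρ/Δz = g·(Δρ/ρ₀)/Δz = 9.8 × 1.609 × 10⁻³ / 110 = 1.4335 × 10⁻⁴ s⁻².
N = √(1.4335 × 10⁻⁴) = 0.011973 rad s⁻¹ → T = 2π/N = 524.78 s ≈ 525 s.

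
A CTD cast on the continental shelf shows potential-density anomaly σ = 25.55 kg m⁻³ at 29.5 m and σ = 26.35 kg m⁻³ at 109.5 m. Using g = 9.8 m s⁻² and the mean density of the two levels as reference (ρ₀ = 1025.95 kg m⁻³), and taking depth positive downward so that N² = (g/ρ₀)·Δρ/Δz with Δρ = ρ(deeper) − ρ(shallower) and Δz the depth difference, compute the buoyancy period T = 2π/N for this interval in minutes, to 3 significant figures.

Δρ = 1026.35 − 1025.55 = 0.80 kg m⁻³ over Δz = 109.5 − 29.5 = 80 m.
N² = (9.8/1025.95) × (0.80/80) = 9.5521 × 10⁻⁵ s⁻².
N = √(9.5521 × 10⁻⁵) = 9.7735 × 10⁻³ rad s⁻¹, so T = 2π/N = 642.88 s = 10.715 min ≈ 10.7 min.
N² > 0, so the interval is statically stable.

10.7 min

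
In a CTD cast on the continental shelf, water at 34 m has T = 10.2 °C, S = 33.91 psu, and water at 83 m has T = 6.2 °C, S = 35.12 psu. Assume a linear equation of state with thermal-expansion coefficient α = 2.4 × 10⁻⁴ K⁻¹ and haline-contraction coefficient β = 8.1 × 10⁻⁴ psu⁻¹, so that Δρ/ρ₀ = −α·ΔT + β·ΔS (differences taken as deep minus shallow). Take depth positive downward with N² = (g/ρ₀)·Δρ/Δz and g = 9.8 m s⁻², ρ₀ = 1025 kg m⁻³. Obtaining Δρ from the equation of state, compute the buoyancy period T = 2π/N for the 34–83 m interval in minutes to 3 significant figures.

5.32 min

ΔT = -4.0 K, ΔS = +1.21 psu (deep − shallow).
Δρ/ρ₀ = −αΔT + βΔS = 9.60 × 10⁻⁴ + 9.801 × 10⁻⁴ = 1.9401 × 10⁻³, so Δρ ≈ 1.989 kg m⁻³.
N² = (g/ρ₀)·Δρ/Δz = g·(Δρ/ρ₀)/Δz = 9.8 × 1.9401 × 10⁻³ / 49 = 3.8802 × 10⁻⁴ s⁻².
N = √(3.8802 × 10⁻⁴) = 0.019698 rad s⁻¹ → T = 2π/N = 318.98 s = 5.3163 min ≈ 5.32 min.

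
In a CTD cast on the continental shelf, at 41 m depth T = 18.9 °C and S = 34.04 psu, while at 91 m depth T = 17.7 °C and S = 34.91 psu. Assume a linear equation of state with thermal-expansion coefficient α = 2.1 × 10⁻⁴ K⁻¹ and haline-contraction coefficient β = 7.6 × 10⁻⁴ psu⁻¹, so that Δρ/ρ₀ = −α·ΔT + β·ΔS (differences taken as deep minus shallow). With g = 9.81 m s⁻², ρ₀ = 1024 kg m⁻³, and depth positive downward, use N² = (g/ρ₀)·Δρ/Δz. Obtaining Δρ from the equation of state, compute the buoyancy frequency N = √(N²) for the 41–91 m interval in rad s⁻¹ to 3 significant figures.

0.0134 rad s⁻¹

ΔT = -1.2 K, ΔS = +0.87 psu (deep − shallow).
Δρ/ρ₀ = −αΔT + βΔS = 2.52 × 10⁻⁴ + 6.612 × 10⁻⁴ = 9.132 × 10⁻⁴, so Δρ ≈ 0.9351 kg m⁻³.
N² = (g/ρ₀)·Δρ/Δz = g·(Δρ/ρ₀)/Δz = 9.81 × 9.132 × 10⁻⁴ / 50 = 1.7917 × 10⁻⁴ s⁻².
N = √(1.7917 × 10⁻⁴) = 0.013385 rad s⁻¹ ≈ 0.0134 rad s⁻¹.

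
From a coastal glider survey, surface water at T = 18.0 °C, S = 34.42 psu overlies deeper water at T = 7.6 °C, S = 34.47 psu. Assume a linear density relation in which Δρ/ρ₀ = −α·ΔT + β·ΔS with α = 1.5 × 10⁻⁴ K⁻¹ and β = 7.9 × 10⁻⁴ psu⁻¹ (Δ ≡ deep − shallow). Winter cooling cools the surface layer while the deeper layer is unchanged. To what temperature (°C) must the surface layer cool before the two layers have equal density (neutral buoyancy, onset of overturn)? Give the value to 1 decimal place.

7.3 °C

Neutral buoyancy requires Δρ = 0, i.e. −α(T_deep − T_surf′) + β(S_deep − S_surf) = 0.
T_surf′ = T_deep − (β/α)·ΔS = 7.6 − (7.9 × 10⁻⁴/1.5 × 10⁻⁴)·(+0.05) = 7.337 °C.
Cooling required: 18.0 − (7.337) = 10.663 °C.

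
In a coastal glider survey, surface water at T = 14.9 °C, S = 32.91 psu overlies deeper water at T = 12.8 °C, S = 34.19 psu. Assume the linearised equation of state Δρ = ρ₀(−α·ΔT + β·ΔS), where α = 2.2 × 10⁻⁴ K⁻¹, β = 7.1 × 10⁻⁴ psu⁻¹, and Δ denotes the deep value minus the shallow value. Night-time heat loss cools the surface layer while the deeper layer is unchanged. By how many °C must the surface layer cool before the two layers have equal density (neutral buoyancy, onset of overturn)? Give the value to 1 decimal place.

6.2 °C

Neutral buoyancy requires Δρ = 0, i.e. −α(T_deep − T_surf′) + β(S_deep − S_surf) = 0.
T_surf′ = T_deep − (β/α)·ΔS = 12.8 − (7.1 × 10⁻⁴/2.2 × 10⁻⁴)·(+1.28) = 8.669 °C.
Cooling required: 14.9 − (8.669) = 6.231 °C.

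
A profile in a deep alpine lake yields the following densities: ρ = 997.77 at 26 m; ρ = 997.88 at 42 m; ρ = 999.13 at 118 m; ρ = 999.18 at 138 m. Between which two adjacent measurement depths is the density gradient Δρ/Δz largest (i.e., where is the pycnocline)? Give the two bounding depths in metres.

Compute the density gradient over each adjacent pair:
  26–42 m: Δρ/Δz = 0.11/16 = 6.9 × 10⁻³ kg m⁻⁴
  42–118 m: Δρ/Δz = 1.25/76 = 0.016 kg m⁻⁴
  118–138 m: Δρ/Δz = 0.05/20 = 2.5 × 10⁻³ kg m⁻⁴
The largest gradient is in the 42–118 m interval — the pycnocline.

42–118 m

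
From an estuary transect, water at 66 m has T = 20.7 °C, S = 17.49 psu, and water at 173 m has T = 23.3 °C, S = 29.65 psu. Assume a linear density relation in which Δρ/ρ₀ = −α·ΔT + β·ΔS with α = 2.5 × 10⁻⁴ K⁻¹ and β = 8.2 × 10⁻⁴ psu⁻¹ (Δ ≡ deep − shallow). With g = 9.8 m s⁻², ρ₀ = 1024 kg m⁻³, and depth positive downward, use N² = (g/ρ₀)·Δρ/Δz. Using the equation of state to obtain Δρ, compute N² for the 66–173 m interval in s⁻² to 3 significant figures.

8.54 × 10⁻⁴ s⁻²

ΔT = +2.6 K, ΔS = +12.16 psu (deep − shallow).
Δρ/ρ₀ = −αΔT + βΔS = -6.50 × 10⁻⁴ + 9.9712 × 10⁻³ = 9.3212 × 10⁻³, so Δρ ≈ 9.545 kg m⁻³.
N² = (g/ρ₀)·Δρ/Δz = g·(Δρ/ρ₀)/Δz = 9.8 × 9.3212 × 10⁻³ / 107 = 8.5372 × 10⁻⁴ s⁻² ≈ 8.54 × 10⁻⁴ s⁻².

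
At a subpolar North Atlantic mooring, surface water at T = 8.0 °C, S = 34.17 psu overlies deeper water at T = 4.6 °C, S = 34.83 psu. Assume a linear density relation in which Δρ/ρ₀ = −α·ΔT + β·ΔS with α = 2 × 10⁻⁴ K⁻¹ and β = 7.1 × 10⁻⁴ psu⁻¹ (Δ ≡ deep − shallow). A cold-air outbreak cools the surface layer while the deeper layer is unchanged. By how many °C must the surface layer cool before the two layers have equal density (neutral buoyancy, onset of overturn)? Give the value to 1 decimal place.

5.7 °C

Neutral buoyancy requires Δρ = 0, i.e. −α(T_deep − T_surf′) + β(S_deep − S_surf) = 0.
T_surf′ = T_deep − (β/α)·ΔS = 4.6 − (7.1 × 10⁻⁴/2 × 10⁻⁴)·(+0.66) = 2.257 °C.
Cooling required: 8.0 − (2.257) = 5.743 °C.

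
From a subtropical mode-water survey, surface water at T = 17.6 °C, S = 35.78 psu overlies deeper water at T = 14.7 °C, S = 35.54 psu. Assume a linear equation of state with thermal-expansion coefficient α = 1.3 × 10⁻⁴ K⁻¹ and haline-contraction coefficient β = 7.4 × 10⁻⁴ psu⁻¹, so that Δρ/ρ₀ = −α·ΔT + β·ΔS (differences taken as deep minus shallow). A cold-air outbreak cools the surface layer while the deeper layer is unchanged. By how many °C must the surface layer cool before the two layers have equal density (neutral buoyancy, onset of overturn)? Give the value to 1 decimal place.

Neutral buoyancy requires Δρ = 0, i.e. −α(T_deep − T_surf′) + β(S_deep − S_surf) = 0.
T_surf′ = T_deep − (β/α)·ΔS = 14.7 − (7.4 × 10⁻⁴/1.3 × 10⁻⁴)·(-0.24) = 16.066 °C.
Cooling required: 17.6 − (16.066) = 1.534 °C.

1.5 °C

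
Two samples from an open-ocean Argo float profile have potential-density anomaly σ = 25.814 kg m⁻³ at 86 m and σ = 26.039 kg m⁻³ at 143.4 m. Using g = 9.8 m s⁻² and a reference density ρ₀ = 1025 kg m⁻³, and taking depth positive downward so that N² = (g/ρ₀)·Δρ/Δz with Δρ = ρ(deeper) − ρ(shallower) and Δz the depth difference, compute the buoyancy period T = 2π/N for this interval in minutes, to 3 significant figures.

17.1 min

Δρ = 1026.039 − 1025.814 = 0.225 kg m⁻³ over Δz = 143.4 − 86 = 57.4 m.
N² = (9.8/1025) × (0.225/57.4) = 3.7478 × 10⁻⁵ s⁻².
N = √(3.7478 × 10⁻⁵) = 6.1219 × 10⁻³ rad s⁻¹, so T = 2π/N = 1.0263 × 10³ s = 17.105 min ≈ 17.1 min.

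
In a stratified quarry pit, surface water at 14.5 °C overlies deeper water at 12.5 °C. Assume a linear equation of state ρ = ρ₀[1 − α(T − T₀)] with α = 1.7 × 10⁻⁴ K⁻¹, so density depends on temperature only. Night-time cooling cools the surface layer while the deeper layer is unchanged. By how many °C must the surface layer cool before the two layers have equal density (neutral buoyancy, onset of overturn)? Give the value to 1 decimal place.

With temperature the only control, equal density requires T_surf′ = T_deep.
T_surf′ = 12.5 °C.
Cooling required: 14.5 − 12.5 = 2.0 °C.

2.0 °C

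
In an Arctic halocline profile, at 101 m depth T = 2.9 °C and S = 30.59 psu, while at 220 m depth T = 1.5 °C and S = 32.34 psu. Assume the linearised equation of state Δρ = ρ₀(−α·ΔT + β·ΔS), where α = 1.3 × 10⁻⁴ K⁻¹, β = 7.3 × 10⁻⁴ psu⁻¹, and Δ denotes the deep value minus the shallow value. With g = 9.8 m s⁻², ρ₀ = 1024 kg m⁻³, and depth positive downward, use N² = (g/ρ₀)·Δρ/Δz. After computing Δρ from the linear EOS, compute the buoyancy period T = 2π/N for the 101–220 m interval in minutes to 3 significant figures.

9.55 min

ΔT = -1.4 K, ΔS = +1.75 psu (deep − shallow).
Δρ/ρ₀ = −αΔT + βΔS = 1.82 × 10⁻⁴ + 1.2775 × 10⁻³ = 1.4595 × 10⁻³, so Δρ ≈ 1.495 kg m⁻³.
N² = (g/ρ₀)·Δρ/Δz = g·(Δρ/ρ₀)/Δz = 9.8 × 1.4595 × 10⁻³ / 119 = 1.2019 × 10⁻⁴ s⁻².
N = √(1.2019 × 10⁻⁴) = 0.010963 rad s⁻¹ → T = 2π/N = 573.13 s = 9.5522 min ≈ 9.55 min.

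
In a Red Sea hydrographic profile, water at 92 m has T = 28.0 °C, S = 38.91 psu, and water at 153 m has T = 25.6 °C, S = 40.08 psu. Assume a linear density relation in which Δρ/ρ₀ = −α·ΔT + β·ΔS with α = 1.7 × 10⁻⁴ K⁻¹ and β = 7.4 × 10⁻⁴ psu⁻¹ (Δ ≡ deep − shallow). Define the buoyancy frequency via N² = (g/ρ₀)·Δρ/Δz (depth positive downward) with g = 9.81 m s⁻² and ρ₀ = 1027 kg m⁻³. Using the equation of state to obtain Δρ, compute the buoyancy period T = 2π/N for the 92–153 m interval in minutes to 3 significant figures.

ΔT = -2.4 K, ΔS = +1.17 psu (deep − shallow).
Δρ/ρ₀ = −αΔT + βΔS = 4.08 × 10⁻⁴ + 8.658 × 10⁻⁴ = 1.2738 × 10⁻³, so Δρ ≈ 1.308 kg m⁻³.
N² = (g/ρ₀)·Δρ/Δz = g·(Δρ/ρ₀)/Δz = 9.81 × 1.2738 × 10⁻³ / 61 = 2.0485 × 10⁻⁴ s⁻².
N = √(2.0485 × 10⁻⁴) = 0.014313 rad s⁻¹ → T = 2π/N = 438.98 s = 7.3163 min ≈ 7.32 min.

7.32 min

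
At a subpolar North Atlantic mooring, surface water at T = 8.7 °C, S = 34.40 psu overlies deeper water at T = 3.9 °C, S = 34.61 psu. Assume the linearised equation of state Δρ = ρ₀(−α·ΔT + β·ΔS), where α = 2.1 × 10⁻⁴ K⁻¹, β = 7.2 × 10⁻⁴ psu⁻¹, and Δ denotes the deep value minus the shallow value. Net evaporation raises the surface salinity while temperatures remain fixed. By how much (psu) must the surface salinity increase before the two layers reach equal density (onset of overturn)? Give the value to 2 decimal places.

1.61 psu

Neutral buoyancy requires −α(T_deep − T_surf) + β(S_deep − S_surf′) = 0.
S_surf′ = S_deep − (α/β)·ΔT = 34.61 − (2.1 × 10⁻⁴/7.2 × 10⁻⁴)·(-4.8) = 36.0100 psu.
Increase required: 36.0100 − 34.40 = 1.6100 psu.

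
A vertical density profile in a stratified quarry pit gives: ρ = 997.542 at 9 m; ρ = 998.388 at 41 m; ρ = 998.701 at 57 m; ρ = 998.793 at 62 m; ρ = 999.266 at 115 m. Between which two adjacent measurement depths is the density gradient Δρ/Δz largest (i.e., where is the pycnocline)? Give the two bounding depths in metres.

9–41 m

Compute the density gradient over each adjacent pair:
  9–41 m: Δρ/Δz = 0.846/32 = 0.026 kg m⁻⁴
  41–57 m: Δρ/Δz = 0.313/16 = 0.020 kg m⁻⁴
  57–62 m: Δρ/Δz = 0.092/5 = 0.018 kg m⁻⁴
  62–115 m: Δρ/Δz = 0.473/53 = 8.9 × 10⁻³ kg m⁻⁴
The largest gradient is in the 9–41 m interval — the pycnocline.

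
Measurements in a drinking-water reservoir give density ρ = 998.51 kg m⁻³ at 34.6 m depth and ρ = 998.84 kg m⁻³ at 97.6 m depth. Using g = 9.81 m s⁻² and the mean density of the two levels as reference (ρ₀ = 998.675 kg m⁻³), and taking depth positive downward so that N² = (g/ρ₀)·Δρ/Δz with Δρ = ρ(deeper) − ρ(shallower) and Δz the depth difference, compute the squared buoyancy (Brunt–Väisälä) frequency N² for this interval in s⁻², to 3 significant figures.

5.15 × 10⁻⁵ s⁻²

Δρ = 998.84 − 998.51 = 0.33 kg m⁻³ over Δz = 97.6 − 34.6 = 63 m.
N² = (9.81/998.675) × (0.33/63) = 5.1454 × 10⁻⁵ s⁻² ≈ 5.15 × 10⁻⁵ s⁻².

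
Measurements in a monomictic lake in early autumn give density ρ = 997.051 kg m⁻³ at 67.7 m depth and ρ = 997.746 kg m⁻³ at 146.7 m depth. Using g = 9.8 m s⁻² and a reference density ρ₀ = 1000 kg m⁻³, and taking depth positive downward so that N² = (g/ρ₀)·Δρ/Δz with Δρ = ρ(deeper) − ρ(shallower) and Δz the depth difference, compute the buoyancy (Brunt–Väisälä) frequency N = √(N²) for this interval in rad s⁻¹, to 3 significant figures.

9.29 × 10⁻³ rad s⁻¹

Δρ = 997.746 − 997.051 = 0.695 kg m⁻³ over Δz = 146.7 − 67.7 = 79 m.
N² = (9.8/1000) × (0.695/79) = 8.6215 × 10⁻⁵ s⁻².
N = √(8.6215 × 10⁻⁵) = 9.2852 × 10⁻³ rad s⁻¹ ≈ 9.29 × 10⁻³ rad s⁻¹.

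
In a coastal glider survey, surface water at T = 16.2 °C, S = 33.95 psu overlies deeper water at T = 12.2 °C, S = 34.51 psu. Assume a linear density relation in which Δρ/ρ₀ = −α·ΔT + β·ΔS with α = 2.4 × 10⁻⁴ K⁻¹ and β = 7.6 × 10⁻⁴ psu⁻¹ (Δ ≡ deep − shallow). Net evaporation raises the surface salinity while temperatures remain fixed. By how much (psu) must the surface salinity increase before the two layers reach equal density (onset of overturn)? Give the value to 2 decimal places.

Neutral buoyancy requires −α(T_deep − T_surf) + β(S_deep − S_surf′) = 0.
S_surf′ = S_deep − (α/β)·ΔT = 34.51 − (2.4 × 10⁻⁴/7.6 × 10⁻⁴)·(-4.0) = 35.7732 psu.
Increase required: 35.7732 − 33.95 = 1.8232 psu.

1.82 psu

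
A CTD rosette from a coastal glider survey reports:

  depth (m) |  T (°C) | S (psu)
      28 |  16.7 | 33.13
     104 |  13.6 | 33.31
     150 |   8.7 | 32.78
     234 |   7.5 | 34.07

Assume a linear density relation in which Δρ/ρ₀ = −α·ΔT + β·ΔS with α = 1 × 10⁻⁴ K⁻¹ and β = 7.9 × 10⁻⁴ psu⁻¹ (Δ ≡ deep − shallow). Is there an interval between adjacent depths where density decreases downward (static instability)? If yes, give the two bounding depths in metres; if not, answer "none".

none

Evaluate Δρ/ρ₀ = −αΔT + βΔS across each adjacent pair:
  28–104 m: −αΔT+βΔS = −(1 × 10⁻⁴)(-3.1)+(7.9 × 10⁻⁴)(+0.18) = 4.5 × 10⁻⁴ → stable
  104–150 m: −αΔT+βΔS = −(1 × 10⁻⁴)(-4.9)+(7.9 × 10⁻⁴)(-0.53) = 7.1 × 10⁻⁵ → stable
  150–234 m: −αΔT+βΔS = −(1 × 10⁻⁴)(-1.2)+(7.9 × 10⁻⁴)(+1.29) = 1.1 × 10⁻³ → stable
Every interval has Δρ > 0: the column is stably stratified throughout.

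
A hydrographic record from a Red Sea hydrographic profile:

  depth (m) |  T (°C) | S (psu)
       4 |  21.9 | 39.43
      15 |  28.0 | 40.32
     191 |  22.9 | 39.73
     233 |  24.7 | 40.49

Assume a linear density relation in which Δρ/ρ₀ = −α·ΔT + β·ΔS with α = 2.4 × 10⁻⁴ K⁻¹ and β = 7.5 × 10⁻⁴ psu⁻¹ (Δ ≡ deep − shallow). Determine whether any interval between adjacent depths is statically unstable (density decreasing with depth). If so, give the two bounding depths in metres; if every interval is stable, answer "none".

4–15 m

Evaluate Δρ/ρ₀ = −αΔT + βΔS across each adjacent pair:
  4–15 m: −αΔT+βΔS = −(2.4 × 10⁻⁴)(+6.1)+(7.5 × 10⁻⁴)(+0.89) = -8.0 × 10⁻⁴ → UNSTABLE
  15–191 m: −αΔT+βΔS = −(2.4 × 10⁻⁴)(-5.1)+(7.5 × 10⁻⁴)(-0.59) = 7.8 × 10⁻⁴ → stable
  191–233 m: −αΔT+βΔS = −(2.4 × 10⁻⁴)(+1.8)+(7.5 × 10⁻⁴)(+0.76) = 1.4 × 10⁻⁴ → stable
The 4–15 m interval has Δρ < 0: lighter water underlies denser water.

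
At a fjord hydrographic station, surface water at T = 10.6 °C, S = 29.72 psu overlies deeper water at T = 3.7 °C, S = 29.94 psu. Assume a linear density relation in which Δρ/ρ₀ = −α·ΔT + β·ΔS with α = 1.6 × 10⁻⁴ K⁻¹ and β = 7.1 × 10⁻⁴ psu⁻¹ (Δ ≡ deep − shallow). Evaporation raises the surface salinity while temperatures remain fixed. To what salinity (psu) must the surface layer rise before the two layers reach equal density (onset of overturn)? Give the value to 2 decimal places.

31.49 psu

Neutral buoyancy requires −α(T_deep − T_surf) + β(S_deep − S_surf′) = 0.
S_surf′ = S_deep − (α/β)·ΔT = 29.94 − (1.6 × 10⁻⁴/7.1 × 10⁻⁴)·(-6.9) = 31.4949 psu.
Increase required: 31.4949 − 29.72 = 1.7749 psu.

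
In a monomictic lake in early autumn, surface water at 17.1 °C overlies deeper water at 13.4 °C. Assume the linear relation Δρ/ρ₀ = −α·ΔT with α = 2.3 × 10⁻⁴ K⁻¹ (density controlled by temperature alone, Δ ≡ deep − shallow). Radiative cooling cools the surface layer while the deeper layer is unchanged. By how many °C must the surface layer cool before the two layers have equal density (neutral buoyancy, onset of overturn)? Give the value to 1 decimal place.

3.7 °C

With temperature the only control, equal density requires T_surf′ = T_deep.
T_surf′ = 13.4 °C.
Cooling required: 17.1 − 13.4 = 3.7 °C.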